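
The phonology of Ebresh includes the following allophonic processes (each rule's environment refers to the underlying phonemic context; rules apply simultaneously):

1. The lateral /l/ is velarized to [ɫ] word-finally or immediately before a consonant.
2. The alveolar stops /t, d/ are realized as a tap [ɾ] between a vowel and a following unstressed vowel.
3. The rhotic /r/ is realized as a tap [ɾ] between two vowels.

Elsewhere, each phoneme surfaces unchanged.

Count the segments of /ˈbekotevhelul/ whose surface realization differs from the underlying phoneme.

Segments that undergo a rule: /t/ → [ɾ] (rule 2); /l/ → [ɫ] (rule 1).
All other segments surface unchanged.

2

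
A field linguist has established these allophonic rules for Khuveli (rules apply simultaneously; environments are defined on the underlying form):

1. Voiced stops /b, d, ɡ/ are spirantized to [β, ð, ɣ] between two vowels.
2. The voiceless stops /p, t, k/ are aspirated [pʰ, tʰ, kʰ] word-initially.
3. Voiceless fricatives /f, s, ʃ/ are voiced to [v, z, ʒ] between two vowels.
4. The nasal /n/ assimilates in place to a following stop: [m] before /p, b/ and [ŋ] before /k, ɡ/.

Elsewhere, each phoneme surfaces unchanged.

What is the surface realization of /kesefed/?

/k/ (word-initial) occurs word-initially → [kʰ] by rule 2.
Rule 3 applies to /s/ (between /e/ and /e/: between two vowels) → [z].
/f/ (between /e/ and /e/): between two vowels, so rule 3 applies → [v].
/d/ (word-final) is in the target of rule 1 but the environment (between two vowels) is not met → [d].

[kʰezeved]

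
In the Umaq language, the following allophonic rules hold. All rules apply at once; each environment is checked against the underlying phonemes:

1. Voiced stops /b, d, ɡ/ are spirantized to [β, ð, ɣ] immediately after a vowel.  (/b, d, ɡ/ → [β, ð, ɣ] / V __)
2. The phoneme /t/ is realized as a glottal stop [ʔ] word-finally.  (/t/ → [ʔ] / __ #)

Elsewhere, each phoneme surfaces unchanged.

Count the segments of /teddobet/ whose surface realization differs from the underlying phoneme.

3

Segments that undergo a rule: /d/ → [ð] (rule 1); /b/ → [β] (rule 1); /t/ → [ʔ] (rule 2).
All other segments surface unchanged.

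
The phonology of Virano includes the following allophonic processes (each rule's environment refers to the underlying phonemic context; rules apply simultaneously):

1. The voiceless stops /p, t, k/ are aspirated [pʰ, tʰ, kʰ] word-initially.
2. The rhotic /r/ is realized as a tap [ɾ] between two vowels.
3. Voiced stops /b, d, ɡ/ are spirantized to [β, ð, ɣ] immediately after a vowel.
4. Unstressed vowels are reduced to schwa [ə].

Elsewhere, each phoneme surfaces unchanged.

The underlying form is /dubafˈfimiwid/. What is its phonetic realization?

/d/ (word-initial) is in the target of rule 3 but the environment (immediately after a vowel) is not met → [d].
/u/ meets the environment for rule 4 (in an unstressed syllable) → [ə].
/b/ meets the environment for rule 3 (immediately after a vowel) → [β].
/a/ (between /b/ and /f/): in an unstressed syllable, so rule 4 applies → [ə].
/f/ stays [f].
/f/ — not in any rule's target class → [f].
/i/ (between /f/ and /m/) is in the target of rule 4 but the environment (in an unstressed syllable) is not met → [i].
/m/ — not in any rule's target class → [m].
/i/ (between /m/ and /w/): in an unstressed syllable, so rule 4 applies → [ə].
/w/ (between /i/ and /i/): no rule targets it → [w].
Rule 4 applies to /i/ (between /w/ and /d/: in an unstressed syllable) → [ə].
/d/ meets the environment for rule 3 (immediately after a vowel) → [ð].

[dəβəfˈfiməwəð]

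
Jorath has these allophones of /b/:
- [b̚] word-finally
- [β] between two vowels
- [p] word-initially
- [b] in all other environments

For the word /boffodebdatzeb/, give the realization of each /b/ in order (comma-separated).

[p], [b], [b̚]

Occurrence 1 (position 1): word-initially → [p].
Occurrence 2 (position 8): no conditioning environment matches → elsewhere allophone [b].
Occurrence 3 (position 14): word-finally → [b̚].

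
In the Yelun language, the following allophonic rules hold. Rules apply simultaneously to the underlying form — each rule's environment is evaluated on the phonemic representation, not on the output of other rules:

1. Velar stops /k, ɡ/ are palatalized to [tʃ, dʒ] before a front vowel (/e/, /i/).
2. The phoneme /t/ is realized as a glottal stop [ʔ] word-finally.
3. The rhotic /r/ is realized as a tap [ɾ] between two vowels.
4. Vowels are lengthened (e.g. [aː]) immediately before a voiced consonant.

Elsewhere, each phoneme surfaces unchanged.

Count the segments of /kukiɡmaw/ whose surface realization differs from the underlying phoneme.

Segments that undergo a rule: /k/ → [tʃ] (rule 1); /i/ → [iː] (rule 4); /a/ → [aː] (rule 4).
All other segments surface unchanged.

3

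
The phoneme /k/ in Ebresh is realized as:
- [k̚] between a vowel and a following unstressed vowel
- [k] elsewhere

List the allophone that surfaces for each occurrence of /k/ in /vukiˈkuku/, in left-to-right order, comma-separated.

Occurrence 1 (position 3): between a vowel and a following unstressed vowel → [k̚].
Occurrence 2 (position 5): no conditioning environment matches → elsewhere allophone [k].
Occurrence 3 (position 7): between a vowel and a following unstressed vowel → [k̚].

[k̚], [k], [k̚]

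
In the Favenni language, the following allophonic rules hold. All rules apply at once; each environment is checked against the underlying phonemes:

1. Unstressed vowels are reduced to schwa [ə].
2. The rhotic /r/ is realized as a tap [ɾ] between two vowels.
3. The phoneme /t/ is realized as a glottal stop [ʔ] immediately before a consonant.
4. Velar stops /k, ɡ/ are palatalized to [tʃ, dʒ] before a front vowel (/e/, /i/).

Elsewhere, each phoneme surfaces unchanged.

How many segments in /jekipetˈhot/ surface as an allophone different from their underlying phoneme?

5

Segments that undergo a rule: /e/ → [ə] (rule 1); /k/ → [tʃ] (rule 4); /i/ → [ə] (rule 1); /e/ → [ə] (rule 1); /t/ → [ʔ] (rule 3).
All other segments surface unchanged.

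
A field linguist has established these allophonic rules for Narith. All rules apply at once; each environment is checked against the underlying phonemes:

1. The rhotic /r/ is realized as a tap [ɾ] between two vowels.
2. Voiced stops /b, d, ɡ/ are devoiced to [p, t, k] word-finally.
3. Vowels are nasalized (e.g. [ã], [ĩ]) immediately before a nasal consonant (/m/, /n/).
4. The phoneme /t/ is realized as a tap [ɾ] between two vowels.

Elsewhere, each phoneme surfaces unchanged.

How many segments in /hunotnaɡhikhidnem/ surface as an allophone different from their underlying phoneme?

2

Segments that undergo a rule: /u/ → [ũ] (rule 3); /e/ → [ẽ] (rule 3).
All other segments surface unchanged.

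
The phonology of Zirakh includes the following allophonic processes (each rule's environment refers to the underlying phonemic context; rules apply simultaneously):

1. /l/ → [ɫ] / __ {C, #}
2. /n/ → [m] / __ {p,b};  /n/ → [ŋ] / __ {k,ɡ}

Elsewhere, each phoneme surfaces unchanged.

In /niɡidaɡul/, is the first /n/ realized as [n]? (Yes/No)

/n/ (word-initial) is in the target of rule 2 but the environment (before a labial or velar stop) is not met → [n].
The actual realization is [n], which matches [n].

Yes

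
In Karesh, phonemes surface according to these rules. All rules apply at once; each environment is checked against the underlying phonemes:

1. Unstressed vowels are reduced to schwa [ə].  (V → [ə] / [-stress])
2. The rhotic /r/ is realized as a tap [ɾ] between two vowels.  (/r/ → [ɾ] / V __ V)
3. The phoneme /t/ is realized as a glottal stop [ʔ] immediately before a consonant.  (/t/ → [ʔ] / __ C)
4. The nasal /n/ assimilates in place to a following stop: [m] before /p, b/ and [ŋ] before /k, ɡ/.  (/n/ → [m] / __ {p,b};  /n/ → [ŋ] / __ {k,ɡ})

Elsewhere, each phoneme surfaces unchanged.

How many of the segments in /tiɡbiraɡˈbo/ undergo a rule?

Segments that undergo a rule: /i/ → [ə] (rule 1); /i/ → [ə] (rule 1); /r/ → [ɾ] (rule 2); /a/ → [ə] (rule 1).
All other segments surface unchanged.

4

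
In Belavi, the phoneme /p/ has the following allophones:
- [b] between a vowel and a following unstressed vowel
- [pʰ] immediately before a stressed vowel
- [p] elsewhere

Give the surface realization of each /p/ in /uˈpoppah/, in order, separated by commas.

[pʰ], [p], [p]

Occurrence 1 (position 2): immediately before a stressed vowel → [pʰ].
Occurrence 2 (position 4): no conditioning environment matches → elsewhere allophone [p].
Occurrence 3 (position 5): no conditioning environment matches → elsewhere allophone [p].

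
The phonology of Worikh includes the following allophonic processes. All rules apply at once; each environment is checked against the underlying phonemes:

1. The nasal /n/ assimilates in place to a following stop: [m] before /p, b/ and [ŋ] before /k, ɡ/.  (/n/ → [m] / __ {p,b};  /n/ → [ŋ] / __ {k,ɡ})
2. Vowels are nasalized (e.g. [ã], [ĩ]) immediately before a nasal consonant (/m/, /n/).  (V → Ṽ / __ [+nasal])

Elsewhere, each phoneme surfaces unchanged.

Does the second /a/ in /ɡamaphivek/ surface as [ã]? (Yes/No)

No

/a/ (between /m/ and /p/): rule 2 targets it, but not before a nasal consonant → unchanged [a].
The actual realization is [a], not [ã].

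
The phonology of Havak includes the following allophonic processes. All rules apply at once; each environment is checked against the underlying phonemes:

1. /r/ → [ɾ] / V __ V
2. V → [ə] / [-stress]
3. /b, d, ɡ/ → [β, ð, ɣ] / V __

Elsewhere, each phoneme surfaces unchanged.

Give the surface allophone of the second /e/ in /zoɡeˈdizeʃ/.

/e/ meets the environment for rule 2 (in an unstressed syllable) → [ə].

[ə]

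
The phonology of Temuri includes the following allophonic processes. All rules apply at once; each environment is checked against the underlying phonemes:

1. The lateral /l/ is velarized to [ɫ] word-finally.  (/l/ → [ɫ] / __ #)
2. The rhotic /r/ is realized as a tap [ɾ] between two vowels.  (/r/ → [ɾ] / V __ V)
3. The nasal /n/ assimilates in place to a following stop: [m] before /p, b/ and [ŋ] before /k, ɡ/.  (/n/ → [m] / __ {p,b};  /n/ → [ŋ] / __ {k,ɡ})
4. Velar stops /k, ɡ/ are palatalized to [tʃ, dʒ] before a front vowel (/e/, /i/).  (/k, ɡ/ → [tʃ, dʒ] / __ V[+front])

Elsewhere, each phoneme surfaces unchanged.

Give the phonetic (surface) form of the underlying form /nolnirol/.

[nolniɾoɫ]

/n/ (word-initial) fails the environment for rule 3, so it stays [n].
/l/ (between /o/ and /n/) fails the environment for rule 1, so it stays [l].
/n/ — between /l/ and /i/; rule 3 does not apply here → [n].
/r/ meets the environment for rule 2 (between two vowels) → [ɾ].
/l/ (word-final): word-finally, so rule 1 applies → [ɫ].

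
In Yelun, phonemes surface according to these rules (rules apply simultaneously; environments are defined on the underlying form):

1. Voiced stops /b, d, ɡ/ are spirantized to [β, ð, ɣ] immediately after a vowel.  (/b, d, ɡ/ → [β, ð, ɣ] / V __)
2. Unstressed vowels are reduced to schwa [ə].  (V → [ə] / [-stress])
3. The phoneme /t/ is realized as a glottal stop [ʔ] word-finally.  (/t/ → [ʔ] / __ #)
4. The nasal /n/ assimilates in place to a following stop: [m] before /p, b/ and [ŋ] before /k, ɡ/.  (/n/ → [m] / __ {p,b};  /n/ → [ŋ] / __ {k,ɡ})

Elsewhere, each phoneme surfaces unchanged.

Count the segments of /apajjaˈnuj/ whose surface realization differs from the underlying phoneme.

Segments that undergo a rule: /a/ → [ə] (rule 2); /a/ → [ə] (rule 2); /a/ → [ə] (rule 2).
All other segments surface unchanged.

3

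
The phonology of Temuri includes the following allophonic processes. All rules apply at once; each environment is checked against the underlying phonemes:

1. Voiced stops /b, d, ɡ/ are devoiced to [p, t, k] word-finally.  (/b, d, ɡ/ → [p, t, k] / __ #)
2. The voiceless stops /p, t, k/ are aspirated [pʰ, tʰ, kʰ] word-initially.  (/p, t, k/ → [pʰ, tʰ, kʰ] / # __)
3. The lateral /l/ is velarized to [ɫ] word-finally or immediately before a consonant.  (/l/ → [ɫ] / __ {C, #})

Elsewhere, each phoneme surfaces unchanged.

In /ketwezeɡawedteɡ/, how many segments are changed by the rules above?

2

Segments that undergo a rule: /k/ → [kʰ] (rule 2); /ɡ/ → [k] (rule 1).
All other segments surface unchanged.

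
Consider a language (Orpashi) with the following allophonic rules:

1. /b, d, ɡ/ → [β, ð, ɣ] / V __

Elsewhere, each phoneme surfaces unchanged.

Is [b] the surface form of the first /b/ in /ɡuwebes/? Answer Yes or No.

No

Rule 1 applies to /b/ (between /e/ and /e/: immediately after a vowel) → [β].
The actual realization is [β], not [b].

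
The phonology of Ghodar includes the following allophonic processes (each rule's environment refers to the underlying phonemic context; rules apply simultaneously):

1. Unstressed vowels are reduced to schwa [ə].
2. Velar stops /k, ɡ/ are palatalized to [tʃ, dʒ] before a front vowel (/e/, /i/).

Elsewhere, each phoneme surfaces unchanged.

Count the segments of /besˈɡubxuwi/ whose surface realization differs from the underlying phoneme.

Segments that undergo a rule: /e/ → [ə] (rule 1); /u/ → [ə] (rule 1); /i/ → [ə] (rule 1).
All other segments surface unchanged.

3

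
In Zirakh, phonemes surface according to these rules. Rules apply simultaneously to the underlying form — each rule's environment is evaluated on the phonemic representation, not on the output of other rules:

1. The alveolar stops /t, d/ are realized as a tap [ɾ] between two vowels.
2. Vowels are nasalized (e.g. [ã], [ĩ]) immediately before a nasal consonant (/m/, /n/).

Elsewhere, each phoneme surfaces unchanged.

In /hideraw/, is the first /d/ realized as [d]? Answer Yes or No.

Rule 1 applies to /d/ (between /i/ and /e/: between two vowels) → [ɾ].
The actual realization is [ɾ], not [d].

No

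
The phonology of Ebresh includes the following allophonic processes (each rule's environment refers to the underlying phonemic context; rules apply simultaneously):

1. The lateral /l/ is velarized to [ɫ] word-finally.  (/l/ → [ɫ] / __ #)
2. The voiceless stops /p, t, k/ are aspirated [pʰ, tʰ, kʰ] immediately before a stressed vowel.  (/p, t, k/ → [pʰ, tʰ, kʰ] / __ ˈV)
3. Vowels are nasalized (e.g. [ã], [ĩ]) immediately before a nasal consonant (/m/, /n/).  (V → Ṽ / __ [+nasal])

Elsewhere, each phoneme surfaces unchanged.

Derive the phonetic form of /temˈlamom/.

[tẽmˈlãmõm]

/t/ (word-initial): rule 2 targets it, but not immediately before a stressed vowel → unchanged [t].
/e/ — between /t/ and /m/, before a nasal consonant — surfaces as [ẽ] (rule 3).
/m/ (between /e/ and /l/): no rule targets it → [m].
/l/ (between /m/ and /a/) is in the target of rule 1 but the environment (word-finally) is not met → [l].
Rule 3 applies to /a/ (between /l/ and /m/: before a nasal consonant) → [ã].
/m/ — not in any rule's target class → [m].
/o/ meets the environment for rule 3 (before a nasal consonant) → [õ].
/m/ (word-final) is unaffected → [m].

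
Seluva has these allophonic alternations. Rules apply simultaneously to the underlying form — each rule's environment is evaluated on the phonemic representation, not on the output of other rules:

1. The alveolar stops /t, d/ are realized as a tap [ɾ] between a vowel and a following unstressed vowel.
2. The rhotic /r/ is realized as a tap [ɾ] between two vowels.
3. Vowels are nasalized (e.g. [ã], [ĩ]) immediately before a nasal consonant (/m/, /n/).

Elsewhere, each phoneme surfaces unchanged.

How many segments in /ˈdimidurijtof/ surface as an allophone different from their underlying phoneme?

3

Segments that undergo a rule: /i/ → [ĩ] (rule 3); /d/ → [ɾ] (rule 1); /r/ → [ɾ] (rule 2).
All other segments surface unchanged.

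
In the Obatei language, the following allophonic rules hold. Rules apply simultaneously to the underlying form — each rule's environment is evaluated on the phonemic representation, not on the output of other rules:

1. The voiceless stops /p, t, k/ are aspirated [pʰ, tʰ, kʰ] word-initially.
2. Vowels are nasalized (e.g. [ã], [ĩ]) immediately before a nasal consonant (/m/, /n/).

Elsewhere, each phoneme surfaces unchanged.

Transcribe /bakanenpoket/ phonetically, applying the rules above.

[bakãnẽnpoket]

/a/ (between /b/ and /k/) fails the environment for rule 2, so it stays [a].
/k/ (between /a/ and /a/): rule 1 targets it, but not word-initially → unchanged [k].
Rule 2 applies to /a/ (between /k/ and /n/: before a nasal consonant) → [ã].
Rule 2 applies to /e/ (between /n/ and /n/: before a nasal consonant) → [ẽ].
/p/ — between /n/ and /o/; rule 1 does not apply here → [p].
/o/ (between /p/ and /k/) is in the target of rule 2 but the environment (before a nasal consonant) is not met → [o].
/k/ (between /o/ and /e/): rule 1 targets it, but not word-initially → unchanged [k].
/e/ (between /k/ and /t/): rule 2 targets it, but not before a nasal consonant → unchanged [e].
/t/ (word-final) fails the environment for rule 1, so it stays [t].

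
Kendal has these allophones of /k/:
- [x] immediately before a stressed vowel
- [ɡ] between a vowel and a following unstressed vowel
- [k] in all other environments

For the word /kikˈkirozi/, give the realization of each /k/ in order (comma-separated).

[k], [k], [x]

Occurrence 1 (position 1): no conditioning environment matches → elsewhere allophone [k].
Occurrence 2 (position 3): no conditioning environment matches → elsewhere allophone [k].
Occurrence 3 (position 4): immediately before a stressed vowel → [x].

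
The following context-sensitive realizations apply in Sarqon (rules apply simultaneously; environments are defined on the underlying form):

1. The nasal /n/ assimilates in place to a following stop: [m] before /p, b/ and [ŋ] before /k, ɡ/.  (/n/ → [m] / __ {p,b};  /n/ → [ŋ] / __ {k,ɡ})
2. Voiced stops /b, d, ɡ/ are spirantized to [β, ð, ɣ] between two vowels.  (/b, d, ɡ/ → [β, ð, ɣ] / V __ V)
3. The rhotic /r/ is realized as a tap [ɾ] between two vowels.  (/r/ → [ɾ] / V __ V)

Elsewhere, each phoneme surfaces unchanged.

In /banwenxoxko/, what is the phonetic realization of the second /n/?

[n]

/n/ (between /e/ and /x/) fails the environment for rule 1, so it stays [n].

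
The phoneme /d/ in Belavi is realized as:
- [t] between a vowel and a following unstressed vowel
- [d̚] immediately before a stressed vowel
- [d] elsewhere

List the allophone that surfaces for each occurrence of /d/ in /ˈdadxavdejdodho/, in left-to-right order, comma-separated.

[d̚], [d], [d], [d], [d]

Occurrence 1 (position 1): immediately before a stressed vowel → [d̚].
Occurrence 2 (position 3): no conditioning environment matches → elsewhere allophone [d].
Occurrence 3 (position 7): no conditioning environment matches → elsewhere allophone [d].
Occurrence 4 (position 10): no conditioning environment matches → elsewhere allophone [d].
Occurrence 5 (position 12): no conditioning environment matches → elsewhere allophone [d].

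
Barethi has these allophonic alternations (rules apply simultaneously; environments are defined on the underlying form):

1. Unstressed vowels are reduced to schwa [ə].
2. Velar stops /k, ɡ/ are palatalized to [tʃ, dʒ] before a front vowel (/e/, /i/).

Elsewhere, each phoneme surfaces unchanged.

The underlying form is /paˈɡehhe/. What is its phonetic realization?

/a/ (between /p/ and /ɡ/): in an unstressed syllable, so rule 1 applies → [ə].
Rule 2 applies to /ɡ/ (between /a/ and /e/: before a front vowel) → [dʒ].
/e/ (between /ɡ/ and /h/): rule 1 targets it, but not in an unstressed syllable → unchanged [e].
/e/ meets the environment for rule 1 (in an unstressed syllable) → [ə].

[pəˈdʒehhə]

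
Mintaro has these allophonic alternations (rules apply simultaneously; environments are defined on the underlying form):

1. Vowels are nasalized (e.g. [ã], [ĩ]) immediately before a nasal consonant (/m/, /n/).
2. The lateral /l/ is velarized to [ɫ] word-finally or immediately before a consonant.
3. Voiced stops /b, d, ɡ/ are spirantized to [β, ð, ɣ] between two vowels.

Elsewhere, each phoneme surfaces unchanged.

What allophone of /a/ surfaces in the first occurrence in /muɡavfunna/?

/a/ (between /ɡ/ and /v/) is in the target of rule 1 but the environment (before a nasal consonant) is not met → [a].

[a]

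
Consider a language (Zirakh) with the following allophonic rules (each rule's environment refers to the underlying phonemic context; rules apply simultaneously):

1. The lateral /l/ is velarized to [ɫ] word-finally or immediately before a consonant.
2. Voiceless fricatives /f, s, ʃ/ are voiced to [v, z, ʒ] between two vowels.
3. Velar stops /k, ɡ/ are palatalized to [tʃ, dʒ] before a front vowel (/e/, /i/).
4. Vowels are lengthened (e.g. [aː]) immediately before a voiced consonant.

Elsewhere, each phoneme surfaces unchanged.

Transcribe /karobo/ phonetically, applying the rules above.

/k/ (word-initial) is in the target of rule 3 but the environment (before a front vowel) is not met → [k].
Rule 4 applies to /a/ (between /k/ and /r/: before a voiced consonant) → [aː].
/r/ (between /a/ and /o/) is unaffected → [r].
/o/ meets the environment for rule 4 (before a voiced consonant) → [oː].
/b/ stays [b].
/o/ (word-final) is in the target of rule 4 but the environment (before a voiced consonant) is not met → [o].

[kaːroːbo]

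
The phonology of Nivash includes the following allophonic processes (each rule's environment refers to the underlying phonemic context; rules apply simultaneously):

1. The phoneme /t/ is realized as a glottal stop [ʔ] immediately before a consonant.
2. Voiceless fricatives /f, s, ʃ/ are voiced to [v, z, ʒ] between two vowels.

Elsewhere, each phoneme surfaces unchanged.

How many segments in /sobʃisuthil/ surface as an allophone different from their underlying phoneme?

Segments that undergo a rule: /s/ → [z] (rule 2); /t/ → [ʔ] (rule 1).
All other segments surface unchanged.

2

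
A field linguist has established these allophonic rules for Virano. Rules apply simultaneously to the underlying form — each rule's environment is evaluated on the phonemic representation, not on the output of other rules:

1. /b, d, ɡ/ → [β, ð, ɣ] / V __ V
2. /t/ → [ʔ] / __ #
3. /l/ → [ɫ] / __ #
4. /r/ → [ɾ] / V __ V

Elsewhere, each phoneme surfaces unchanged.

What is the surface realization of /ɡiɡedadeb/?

[ɡiɣeðaðeb]

/ɡ/ (word-initial) fails the environment for rule 1, so it stays [ɡ].
/i/ stays [i].
/ɡ/ (between /i/ and /e/) occurs between two vowels → [ɣ] by rule 1.
/e/ — not in any rule's target class → [e].
/d/ — between /e/ and /a/, between two vowels — surfaces as [ð] (rule 1).
/a/ stays [a].
/d/ meets the environment for rule 1 (between two vowels) → [ð].
/e/ (between /d/ and /b/) is unaffected → [e].
/b/ (word-final): rule 1 targets it, but not between two vowels → unchanged [b].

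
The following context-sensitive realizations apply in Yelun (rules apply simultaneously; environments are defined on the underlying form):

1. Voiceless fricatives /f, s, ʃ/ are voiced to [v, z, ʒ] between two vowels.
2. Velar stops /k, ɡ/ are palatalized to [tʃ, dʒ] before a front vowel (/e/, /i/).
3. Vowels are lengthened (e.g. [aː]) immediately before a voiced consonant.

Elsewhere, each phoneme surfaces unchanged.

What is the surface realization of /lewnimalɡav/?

/l/ — not in any rule's target class → [l].
/e/ — between /l/ and /w/, before a voiced consonant — surfaces as [eː] (rule 3).
/w/ (between /e/ and /n/): no rule targets it → [w].
/n/ — not in any rule's target class → [n].
/i/ meets the environment for rule 3 (before a voiced consonant) → [iː].
/m/ (between /i/ and /a/): no rule targets it → [m].
Rule 3 applies to /a/ (between /m/ and /l/: before a voiced consonant) → [aː].
/l/ (between /a/ and /ɡ/): no rule targets it → [l].
/ɡ/ (between /l/ and /a/) fails the environment for rule 2, so it stays [ɡ].
/a/ (between /ɡ/ and /v/) occurs before a voiced consonant → [aː] by rule 3.
/v/ (word-final) is unaffected → [v].

[leːwniːmaːlɡaːv]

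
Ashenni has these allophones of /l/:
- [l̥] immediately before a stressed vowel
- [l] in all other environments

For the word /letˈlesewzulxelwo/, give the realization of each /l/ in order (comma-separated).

[l], [l̥], [l], [l]

Occurrence 1 (position 1): no conditioning environment matches → elsewhere allophone [l].
Occurrence 2 (position 4): immediately before a stressed vowel → [l̥].
Occurrence 3 (position 11): no conditioning environment matches → elsewhere allophone [l].
Occurrence 4 (position 14): no conditioning environment matches → elsewhere allophone [l].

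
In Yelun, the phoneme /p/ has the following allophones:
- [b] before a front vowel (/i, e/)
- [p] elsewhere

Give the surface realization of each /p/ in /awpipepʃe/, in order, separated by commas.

Occurrence 1 (position 3): before a front vowel (/i, e/) → [b].
Occurrence 2 (position 5): before a front vowel (/i, e/) → [b].
Occurrence 3 (position 7): no conditioning environment matches → elsewhere allophone [p].

[b], [b], [p]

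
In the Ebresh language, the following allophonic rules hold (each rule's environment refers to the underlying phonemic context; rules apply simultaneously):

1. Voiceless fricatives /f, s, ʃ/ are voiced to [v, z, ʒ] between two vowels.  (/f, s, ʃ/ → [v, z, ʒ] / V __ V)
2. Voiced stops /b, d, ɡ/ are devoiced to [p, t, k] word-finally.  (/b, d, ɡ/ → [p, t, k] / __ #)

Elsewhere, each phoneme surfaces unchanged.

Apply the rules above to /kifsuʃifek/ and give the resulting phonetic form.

[kifsuʒivek]

/k/ (word-initial): no rule targets it → [k].
/i/ (between /k/ and /f/) is unaffected → [i].
/f/ (between /i/ and /s/) is in the target of rule 1 but the environment (between two vowels) is not met → [f].
/s/ (between /f/ and /u/) fails the environment for rule 1, so it stays [s].
/u/ stays [u].
/ʃ/ (between /u/ and /i/): between two vowels, so rule 1 applies → [ʒ].
/i/ (between /ʃ/ and /f/): no rule targets it → [i].
/f/ meets the environment for rule 1 (between two vowels) → [v].
/e/ stays [e].
/k/ (word-final): no rule targets it → [k].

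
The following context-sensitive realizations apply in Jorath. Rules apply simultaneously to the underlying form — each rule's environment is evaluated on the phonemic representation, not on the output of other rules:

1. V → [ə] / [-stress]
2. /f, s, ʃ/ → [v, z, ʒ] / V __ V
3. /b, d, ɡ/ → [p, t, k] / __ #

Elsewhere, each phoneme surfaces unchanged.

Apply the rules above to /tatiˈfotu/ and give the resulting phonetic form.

[tətəˈvotə]

/t/ (word-initial): no rule targets it → [t].
Rule 1 applies to /a/ (between /t/ and /t/: in an unstressed syllable) → [ə].
/t/ (between /a/ and /i/) is unaffected → [t].
/i/ (between /t/ and /f/): in an unstressed syllable, so rule 1 applies → [ə].
Rule 2 applies to /f/ (between /i/ and /o/: between two vowels) → [v].
/o/ (between /f/ and /t/): rule 1 targets it, but not in an unstressed syllable → unchanged [o].
/t/ stays [t].
Rule 1 applies to /u/ (word-final: in an unstressed syllable) → [ə].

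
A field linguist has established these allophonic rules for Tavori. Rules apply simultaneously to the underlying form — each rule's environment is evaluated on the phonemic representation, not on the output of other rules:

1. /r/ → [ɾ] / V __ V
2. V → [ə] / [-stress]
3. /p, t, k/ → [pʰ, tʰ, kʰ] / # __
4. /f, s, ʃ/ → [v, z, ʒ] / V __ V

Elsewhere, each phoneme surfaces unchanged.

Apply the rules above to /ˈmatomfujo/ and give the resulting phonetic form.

[ˈmatəmfəjə]

/m/ stays [m].
/a/ (between /m/ and /t/): rule 2 targets it, but not in an unstressed syllable → unchanged [a].
/t/ (between /a/ and /o/) is in the target of rule 3 but the environment (word-initially) is not met → [t].
/o/ (between /t/ and /m/): in an unstressed syllable, so rule 2 applies → [ə].
/m/ (between /o/ and /f/) is unaffected → [m].
/f/ (between /m/ and /u/) is in the target of rule 4 but the environment (between two vowels) is not met → [f].
/u/ — between /f/ and /j/, in an unstressed syllable — surfaces as [ə] (rule 2).
/j/ (between /u/ and /o/): no rule targets it → [j].
Rule 2 applies to /o/ (word-final: in an unstressed syllable) → [ə].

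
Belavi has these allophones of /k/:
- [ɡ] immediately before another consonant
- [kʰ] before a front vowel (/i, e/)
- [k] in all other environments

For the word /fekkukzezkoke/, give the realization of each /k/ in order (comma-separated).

Occurrence 1 (position 3): immediately before another consonant → [ɡ].
Occurrence 2 (position 4): no conditioning environment matches → elsewhere allophone [k].
Occurrence 3 (position 6): immediately before another consonant → [ɡ].
Occurrence 4 (position 10): no conditioning environment matches → elsewhere allophone [k].
Occurrence 5 (position 12): before a front vowel (/i, e/) → [kʰ].

[ɡ], [k], [ɡ], [k], [kʰ]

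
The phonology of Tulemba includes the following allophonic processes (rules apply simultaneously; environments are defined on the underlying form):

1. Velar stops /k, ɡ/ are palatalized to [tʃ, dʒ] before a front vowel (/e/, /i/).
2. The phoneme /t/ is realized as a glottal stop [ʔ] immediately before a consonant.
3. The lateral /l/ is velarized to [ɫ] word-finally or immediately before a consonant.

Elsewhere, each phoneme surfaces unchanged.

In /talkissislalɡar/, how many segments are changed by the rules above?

3

Segments that undergo a rule: /l/ → [ɫ] (rule 3); /k/ → [tʃ] (rule 1); /l/ → [ɫ] (rule 3).
All other segments surface unchanged.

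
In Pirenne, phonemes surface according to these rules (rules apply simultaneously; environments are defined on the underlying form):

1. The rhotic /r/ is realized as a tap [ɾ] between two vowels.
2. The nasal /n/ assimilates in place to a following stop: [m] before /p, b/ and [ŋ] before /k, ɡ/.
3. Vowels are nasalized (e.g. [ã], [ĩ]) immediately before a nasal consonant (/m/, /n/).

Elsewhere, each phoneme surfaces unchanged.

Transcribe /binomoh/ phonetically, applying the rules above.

[bĩnõmoh]

/i/ (between /b/ and /n/): before a nasal consonant, so rule 3 applies → [ĩ].
/n/ (between /i/ and /o/) fails the environment for rule 2, so it stays [n].
Rule 3 applies to /o/ (between /n/ and /m/: before a nasal consonant) → [õ].
/o/ (between /m/ and /h/): rule 3 targets it, but not before a nasal consonant → unchanged [o].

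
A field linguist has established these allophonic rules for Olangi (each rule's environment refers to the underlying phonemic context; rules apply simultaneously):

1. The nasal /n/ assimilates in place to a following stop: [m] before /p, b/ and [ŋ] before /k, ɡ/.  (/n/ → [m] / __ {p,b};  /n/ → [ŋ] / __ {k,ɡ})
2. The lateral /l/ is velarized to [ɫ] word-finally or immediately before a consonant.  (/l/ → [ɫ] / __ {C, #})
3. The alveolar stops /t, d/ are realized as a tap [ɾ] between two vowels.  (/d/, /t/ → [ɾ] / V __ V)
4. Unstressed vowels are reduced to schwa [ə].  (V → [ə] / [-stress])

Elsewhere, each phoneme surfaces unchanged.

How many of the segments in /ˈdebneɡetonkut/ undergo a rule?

Segments that undergo a rule: /e/ → [ə] (rule 4); /e/ → [ə] (rule 4); /t/ → [ɾ] (rule 3); /o/ → [ə] (rule 4); /n/ → [ŋ] (rule 1); /u/ → [ə] (rule 4).
All other segments surface unchanged.

6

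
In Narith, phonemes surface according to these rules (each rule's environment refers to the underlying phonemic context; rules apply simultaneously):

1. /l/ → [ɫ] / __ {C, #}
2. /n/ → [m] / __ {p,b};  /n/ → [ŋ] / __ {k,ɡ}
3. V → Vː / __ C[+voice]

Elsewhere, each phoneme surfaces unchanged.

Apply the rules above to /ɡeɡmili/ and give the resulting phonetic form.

[ɡeːɡmiːli]

/ɡ/ stays [ɡ].
/e/ (between /ɡ/ and /ɡ/) occurs before a voiced consonant → [eː] by rule 3.
/ɡ/ (between /e/ and /m/) is unaffected → [ɡ].
/m/ stays [m].
/i/ — between /m/ and /l/, before a voiced consonant — surfaces as [iː] (rule 3).
/l/ (between /i/ and /i/) is in the target of rule 1 but the environment (word-finally or immediately before a consonant) is not met → [l].
/i/ — word-final; rule 3 does not apply here → [i].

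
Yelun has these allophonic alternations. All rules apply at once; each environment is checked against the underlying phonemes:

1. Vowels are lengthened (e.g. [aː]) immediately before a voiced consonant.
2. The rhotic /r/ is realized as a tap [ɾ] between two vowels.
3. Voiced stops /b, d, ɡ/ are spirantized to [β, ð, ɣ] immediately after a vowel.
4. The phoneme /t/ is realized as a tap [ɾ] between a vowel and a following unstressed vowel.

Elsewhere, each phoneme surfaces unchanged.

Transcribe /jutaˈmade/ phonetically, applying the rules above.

[juɾaːˈmaːðe]

/u/ (between /j/ and /t/) is in the target of rule 1 but the environment (before a voiced consonant) is not met → [u].
/t/ meets the environment for rule 4 (between a vowel and a following unstressed vowel) → [ɾ].
/a/ (between /t/ and /m/): before a voiced consonant, so rule 1 applies → [aː].
/a/ — between /m/ and /d/, before a voiced consonant — surfaces as [aː] (rule 1).
/d/ meets the environment for rule 3 (immediately after a vowel) → [ð].
/e/ (word-final) fails the environment for rule 1, so it stays [e].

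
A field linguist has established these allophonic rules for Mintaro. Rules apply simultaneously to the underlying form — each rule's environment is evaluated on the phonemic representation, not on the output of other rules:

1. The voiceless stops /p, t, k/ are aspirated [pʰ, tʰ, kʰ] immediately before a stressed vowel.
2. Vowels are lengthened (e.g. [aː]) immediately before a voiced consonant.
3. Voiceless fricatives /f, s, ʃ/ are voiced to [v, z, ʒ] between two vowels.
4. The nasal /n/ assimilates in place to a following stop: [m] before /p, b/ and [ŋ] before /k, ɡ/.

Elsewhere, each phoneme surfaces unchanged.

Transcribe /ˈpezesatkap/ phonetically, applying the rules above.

/p/ meets the environment for rule 1 (immediately before a stressed vowel) → [pʰ].
/e/ — between /p/ and /z/, before a voiced consonant — surfaces as [eː] (rule 2).
/z/ (between /e/ and /e/): no rule targets it → [z].
/e/ (between /z/ and /s/) fails the environment for rule 2, so it stays [e].
/s/ — between /e/ and /a/, between two vowels — surfaces as [z] (rule 3).
/a/ (between /s/ and /t/) is in the target of rule 2 but the environment (before a voiced consonant) is not met → [a].
/t/ (between /a/ and /k/) fails the environment for rule 1, so it stays [t].
/k/ (between /t/ and /a/): rule 1 targets it, but not immediately before a stressed vowel → unchanged [k].
/a/ (between /k/ and /p/) is in the target of rule 2 but the environment (before a voiced consonant) is not met → [a].
/p/ (word-final) fails the environment for rule 1, so it stays [p].

[ˈpʰeːzezatkap]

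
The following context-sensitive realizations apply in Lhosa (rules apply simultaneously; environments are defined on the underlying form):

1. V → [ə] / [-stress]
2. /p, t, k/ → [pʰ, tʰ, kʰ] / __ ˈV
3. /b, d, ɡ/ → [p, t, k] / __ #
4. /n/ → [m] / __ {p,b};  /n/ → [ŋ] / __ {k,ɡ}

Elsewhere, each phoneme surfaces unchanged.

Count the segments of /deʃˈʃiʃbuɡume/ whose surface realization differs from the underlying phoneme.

Segments that undergo a rule: /e/ → [ə] (rule 1); /u/ → [ə] (rule 1); /u/ → [ə] (rule 1); /e/ → [ə] (rule 1).
All other segments surface unchanged.

4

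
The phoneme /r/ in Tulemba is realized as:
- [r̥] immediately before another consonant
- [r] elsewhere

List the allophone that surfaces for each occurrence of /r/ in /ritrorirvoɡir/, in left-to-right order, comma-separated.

[r], [r], [r], [r̥], [r]

Occurrence 1 (position 1): no conditioning environment matches → elsewhere allophone [r].
Occurrence 2 (position 4): no conditioning environment matches → elsewhere allophone [r].
Occurrence 3 (position 6): no conditioning environment matches → elsewhere allophone [r].
Occurrence 4 (position 8): immediately before another consonant → [r̥].
Occurrence 5 (position 13): no conditioning environment matches → elsewhere allophone [r].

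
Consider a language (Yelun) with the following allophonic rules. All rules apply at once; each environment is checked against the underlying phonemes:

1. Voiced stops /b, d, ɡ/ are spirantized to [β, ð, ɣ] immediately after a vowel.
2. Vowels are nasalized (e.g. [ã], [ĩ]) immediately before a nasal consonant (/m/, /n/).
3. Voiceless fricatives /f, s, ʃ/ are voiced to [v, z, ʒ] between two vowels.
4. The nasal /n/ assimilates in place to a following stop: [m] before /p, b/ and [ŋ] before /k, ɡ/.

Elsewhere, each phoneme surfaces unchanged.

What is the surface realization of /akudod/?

[akuðoð]

/a/ — word-initial; rule 2 does not apply here → [a].
/k/ — not in any rule's target class → [k].
/u/ (between /k/ and /d/): rule 2 targets it, but not before a nasal consonant → unchanged [u].
/d/ (between /u/ and /o/) occurs immediately after a vowel → [ð] by rule 1.
/o/ (between /d/ and /d/) is in the target of rule 2 but the environment (before a nasal consonant) is not met → [o].
/d/ (word-final) occurs immediately after a vowel → [ð] by rule 1.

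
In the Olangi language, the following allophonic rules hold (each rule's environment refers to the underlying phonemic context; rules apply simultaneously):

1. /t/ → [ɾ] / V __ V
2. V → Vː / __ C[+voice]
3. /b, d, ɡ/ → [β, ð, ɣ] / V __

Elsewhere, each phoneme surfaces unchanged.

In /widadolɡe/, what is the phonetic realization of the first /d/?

[ð]

Rule 3 applies to /d/ (between /i/ and /a/: immediately after a vowel) → [ð].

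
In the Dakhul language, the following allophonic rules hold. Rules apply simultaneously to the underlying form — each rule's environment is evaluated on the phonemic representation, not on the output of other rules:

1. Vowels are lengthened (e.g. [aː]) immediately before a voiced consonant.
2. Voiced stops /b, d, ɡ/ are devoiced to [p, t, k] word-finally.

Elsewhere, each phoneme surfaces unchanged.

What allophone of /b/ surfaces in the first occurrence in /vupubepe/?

[b]

/b/ (between /u/ and /e/): rule 2 targets it, but not word-finally → unchanged [b].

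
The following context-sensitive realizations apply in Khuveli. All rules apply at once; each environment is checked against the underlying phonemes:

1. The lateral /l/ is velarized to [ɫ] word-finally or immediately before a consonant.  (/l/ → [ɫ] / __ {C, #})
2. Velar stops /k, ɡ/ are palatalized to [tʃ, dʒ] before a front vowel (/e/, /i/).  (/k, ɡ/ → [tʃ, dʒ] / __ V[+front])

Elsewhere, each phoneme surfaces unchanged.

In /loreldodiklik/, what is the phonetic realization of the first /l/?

/l/ — word-initial; rule 1 does not apply here → [l].

[l]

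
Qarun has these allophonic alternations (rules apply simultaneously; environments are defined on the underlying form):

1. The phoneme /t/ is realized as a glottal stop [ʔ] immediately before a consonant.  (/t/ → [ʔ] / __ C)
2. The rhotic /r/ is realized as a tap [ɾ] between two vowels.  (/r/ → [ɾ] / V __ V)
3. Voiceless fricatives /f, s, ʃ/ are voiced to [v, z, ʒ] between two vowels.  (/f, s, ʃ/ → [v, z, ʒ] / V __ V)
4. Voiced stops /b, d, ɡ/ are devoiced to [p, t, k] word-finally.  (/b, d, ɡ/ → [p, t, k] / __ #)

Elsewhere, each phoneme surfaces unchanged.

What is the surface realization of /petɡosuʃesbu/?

/p/ (word-initial): no rule targets it → [p].
/e/ stays [e].
/t/ — between /e/ and /ɡ/, immediately before a consonant — surfaces as [ʔ] (rule 1).
/ɡ/ — between /t/ and /o/; rule 4 does not apply here → [ɡ].
/o/ (between /ɡ/ and /s/) is unaffected → [o].
/s/ meets the environment for rule 3 (between two vowels) → [z].
/u/ stays [u].
/ʃ/ meets the environment for rule 3 (between two vowels) → [ʒ].
/e/ — not in any rule's target class → [e].
/s/ (between /e/ and /b/) fails the environment for rule 3, so it stays [s].
/b/ — between /s/ and /u/; rule 4 does not apply here → [b].
/u/ (word-final) is unaffected → [u].

[peʔɡozuʒesbu]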